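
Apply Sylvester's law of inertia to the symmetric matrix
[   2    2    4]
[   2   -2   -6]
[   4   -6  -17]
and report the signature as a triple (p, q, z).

step 0: pivot 2 → sign +
step 1: pivot -4 → sign −
step 2: row/col 2 already zero → sign 0
signature = (1, 1, 1)

Answer: (1, 1, 1)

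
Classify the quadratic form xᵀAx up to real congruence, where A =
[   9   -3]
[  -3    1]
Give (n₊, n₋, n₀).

Answer: (1, 0, 1)

Derivation:
step 0: pivot 9 → sign +
step 1: row/col 1 already zero → sign 0
signature = (1, 0, 1)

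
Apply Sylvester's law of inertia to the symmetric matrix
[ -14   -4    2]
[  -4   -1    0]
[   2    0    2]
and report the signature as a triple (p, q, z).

step 0: pivot -14 → sign −
step 1: pivot 1/7 → sign +
step 2: row/col 2 already zero → sign 0
signature = (1, 1, 1)

Answer: (1, 1, 1)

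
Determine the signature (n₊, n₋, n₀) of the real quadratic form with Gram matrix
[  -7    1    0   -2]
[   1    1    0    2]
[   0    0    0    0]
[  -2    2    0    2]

Answer: (1, 1, 2)

Derivation:
step 0: pivot -7 → sign −
step 1: pivot 8/7 → sign +
step 2: row/col 2 already zero → sign 0
step 3: row/col 3 already zero → sign 0
signature = (1, 1, 2)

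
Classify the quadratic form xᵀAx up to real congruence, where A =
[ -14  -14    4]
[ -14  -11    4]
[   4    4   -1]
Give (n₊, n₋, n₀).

step 0: pivot -14 → sign −
step 1: pivot 3 → sign +
step 2: pivot 1/7 → sign +
signature = (2, 1, 0)

Answer: (2, 1, 0)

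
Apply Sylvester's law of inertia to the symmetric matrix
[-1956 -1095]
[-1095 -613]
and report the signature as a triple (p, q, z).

Answer: (0, 2, 0)

Derivation:
step 0: pivot -1956 → sign −
step 1: pivot -1/652 → sign −
signature = (0, 2, 0)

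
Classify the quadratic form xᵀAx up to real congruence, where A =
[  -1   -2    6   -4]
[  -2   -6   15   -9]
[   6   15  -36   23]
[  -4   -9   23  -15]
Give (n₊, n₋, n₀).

step 0: pivot -1 → sign −
step 1: pivot -2 → sign −
step 2: pivot 9/2 → sign +
step 3: pivot 1/9 → sign +
signature = (2, 2, 0)

Answer: (2, 2, 0)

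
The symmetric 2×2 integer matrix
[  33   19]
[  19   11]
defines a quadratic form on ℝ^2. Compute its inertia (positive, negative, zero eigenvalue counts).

Answer: (2, 0, 0)

Derivation:
step 0: pivot 33 → sign +
step 1: pivot 2/33 → sign +
signature = (2, 0, 0)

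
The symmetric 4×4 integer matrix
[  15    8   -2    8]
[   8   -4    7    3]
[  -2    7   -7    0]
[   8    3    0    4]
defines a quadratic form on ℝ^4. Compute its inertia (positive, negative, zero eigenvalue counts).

step 0: pivot 15 → sign +
step 1: pivot -124/15 → sign −
step 2: pivot 75/124 → sign +
step 3: pivot -3/25 → sign −
signature = (2, 2, 0)

Answer: (2, 2, 0)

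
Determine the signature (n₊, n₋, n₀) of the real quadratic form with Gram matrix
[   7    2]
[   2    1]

step 0: pivot 7 → sign +
step 1: pivot 3/7 → sign +
signature = (2, 0, 0)

Answer: (2, 0, 0)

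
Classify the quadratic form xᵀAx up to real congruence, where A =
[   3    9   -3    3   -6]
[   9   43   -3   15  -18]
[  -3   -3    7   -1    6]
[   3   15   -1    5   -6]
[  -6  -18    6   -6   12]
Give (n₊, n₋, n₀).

step 0: pivot 3 → sign +
step 1: pivot 16 → sign +
step 2: pivot 7/4 → sign +
step 3: pivot -2/7 → sign −
step 4: row/col 4 already zero → sign 0
signature = (3, 1, 1)

Answer: (3, 1, 1)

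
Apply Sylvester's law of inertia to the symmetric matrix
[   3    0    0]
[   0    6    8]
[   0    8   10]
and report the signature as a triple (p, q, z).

Answer: (2, 1, 0)

Derivation:
step 0: pivot 3 → sign +
step 1: pivot 6 → sign +
step 2: pivot -2/3 → sign −
signature = (2, 1, 0)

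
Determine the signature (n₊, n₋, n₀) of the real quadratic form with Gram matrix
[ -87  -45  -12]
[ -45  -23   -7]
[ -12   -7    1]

Answer: (2, 1, 0)

Derivation:
step 0: pivot -87 → sign −
step 1: pivot 8/29 → sign +
step 2: pivot 3/8 → sign +
signature = (2, 1, 0)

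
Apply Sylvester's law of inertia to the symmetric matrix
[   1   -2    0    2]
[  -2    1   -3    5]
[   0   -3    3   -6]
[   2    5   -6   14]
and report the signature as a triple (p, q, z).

Answer: (2, 2, 0)

Derivation:
step 0: pivot 1 → sign +
step 1: pivot -3 → sign −
step 2: pivot 6 → sign +
step 3: pivot -1/2 → sign −
signature = (2, 2, 0)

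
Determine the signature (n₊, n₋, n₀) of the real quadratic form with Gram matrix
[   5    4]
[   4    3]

Answer: (1, 1, 0)

Derivation:
step 0: pivot 5 → sign +
step 1: pivot -1/5 → sign −
signature = (1, 1, 0)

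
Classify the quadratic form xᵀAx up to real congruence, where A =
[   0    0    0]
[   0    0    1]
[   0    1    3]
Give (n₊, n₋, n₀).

step 0: pivot 3 → sign +
step 1: pivot -1/3 → sign −
step 2: row/col 2 already zero → sign 0
signature = (1, 1, 1)

Answer: (1, 1, 1)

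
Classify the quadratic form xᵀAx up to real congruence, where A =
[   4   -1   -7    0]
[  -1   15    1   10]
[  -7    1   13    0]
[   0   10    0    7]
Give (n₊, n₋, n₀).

step 0: pivot 4 → sign +
step 1: pivot 59/4 → sign +
step 2: pivot 42/59 → sign +
step 3: pivot -1/7 → sign −
signature = (3, 1, 0)

Answer: (3, 1, 0)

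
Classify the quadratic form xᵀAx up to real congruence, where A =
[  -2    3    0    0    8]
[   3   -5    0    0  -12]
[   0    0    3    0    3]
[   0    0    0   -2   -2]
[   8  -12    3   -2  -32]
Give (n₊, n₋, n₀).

Answer: (1, 4, 0)

Derivation:
step 0: pivot -2 → sign −
step 1: pivot -1/2 → sign −
step 2: pivot 3 → sign +
step 3: pivot -2 → sign −
step 4: pivot -1 → sign −
signature = (1, 4, 0)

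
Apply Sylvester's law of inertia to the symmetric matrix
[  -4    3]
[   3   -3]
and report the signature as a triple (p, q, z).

Answer: (0, 2, 0)

Derivation:
step 0: pivot -4 → sign −
step 1: pivot -3/4 → sign −
signature = (0, 2, 0)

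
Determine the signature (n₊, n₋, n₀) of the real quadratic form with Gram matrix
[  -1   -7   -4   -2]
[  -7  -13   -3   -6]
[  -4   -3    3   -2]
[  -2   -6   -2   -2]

step 0: pivot -1 → sign −
step 1: pivot 36 → sign +
step 2: pivot 59/36 → sign +
step 3: pivot 6/59 → sign +
signature = (3, 1, 0)

Answer: (3, 1, 0)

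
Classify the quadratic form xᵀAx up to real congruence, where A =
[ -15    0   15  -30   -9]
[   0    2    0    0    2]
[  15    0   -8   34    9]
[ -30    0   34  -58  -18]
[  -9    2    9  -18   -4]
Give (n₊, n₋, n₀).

Answer: (2, 3, 0)

Derivation:
step 0: pivot -15 → sign −
step 1: pivot 2 → sign +
step 2: pivot 7 → sign +
step 3: pivot -2/7 → sign −
step 4: pivot -3/5 → sign −
signature = (2, 3, 0)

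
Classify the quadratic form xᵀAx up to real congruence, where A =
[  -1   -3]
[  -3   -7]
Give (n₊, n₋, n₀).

Answer: (1, 1, 0)

Derivation:
step 0: pivot -1 → sign −
step 1: pivot 2 → sign +
signature = (1, 1, 0)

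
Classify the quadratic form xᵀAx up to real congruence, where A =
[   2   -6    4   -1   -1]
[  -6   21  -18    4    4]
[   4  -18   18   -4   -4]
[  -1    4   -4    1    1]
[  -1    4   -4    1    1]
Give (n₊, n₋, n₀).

Answer: (3, 1, 1)

Derivation:
step 0: pivot 2 → sign +
step 1: pivot 3 → sign +
step 2: pivot -2 → sign −
step 3: pivot 1/6 → sign +
step 4: row/col 4 already zero → sign 0
signature = (3, 1, 1)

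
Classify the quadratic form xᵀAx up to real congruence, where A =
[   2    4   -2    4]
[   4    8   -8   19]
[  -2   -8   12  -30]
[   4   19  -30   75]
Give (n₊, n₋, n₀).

step 0: pivot 2 → sign +
step 1: pivot 10 → sign +
step 2: pivot -8/5 → sign −
step 3: pivot -3/8 → sign −
signature = (2, 2, 0)

Answer: (2, 2, 0)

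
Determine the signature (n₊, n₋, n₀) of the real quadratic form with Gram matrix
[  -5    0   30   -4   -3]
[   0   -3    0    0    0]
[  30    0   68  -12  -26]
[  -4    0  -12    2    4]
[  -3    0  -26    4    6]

Answer: (1, 3, 1)

Derivation:
step 0: pivot -5 → sign −
step 1: pivot -3 → sign −
step 2: pivot 248 → sign +
step 3: pivot -4/155 → sign −
step 4: row/col 4 already zero → sign 0
signature = (1, 3, 1)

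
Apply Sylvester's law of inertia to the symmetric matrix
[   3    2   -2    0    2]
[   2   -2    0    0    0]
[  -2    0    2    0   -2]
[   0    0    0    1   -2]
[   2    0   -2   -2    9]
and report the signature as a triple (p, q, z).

step 0: pivot 3 → sign +
step 1: pivot -10/3 → sign −
step 2: pivot 6/5 → sign +
step 3: pivot 1 → sign +
step 4: pivot 3 → sign +
signature = (4, 1, 0)

Answer: (4, 1, 0)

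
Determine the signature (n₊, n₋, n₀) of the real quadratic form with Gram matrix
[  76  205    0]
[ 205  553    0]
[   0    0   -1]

Answer: (2, 1, 0)

Derivation:
step 0: pivot 76 → sign +
step 1: pivot 3/76 → sign +
step 2: pivot -1 → sign −
signature = (2, 1, 0)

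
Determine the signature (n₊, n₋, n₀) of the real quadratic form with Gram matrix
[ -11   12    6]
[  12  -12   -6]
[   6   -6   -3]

step 0: pivot -11 → sign −
step 1: pivot 12/11 → sign +
step 2: row/col 2 already zero → sign 0
signature = (1, 1, 1)

Answer: (1, 1, 1)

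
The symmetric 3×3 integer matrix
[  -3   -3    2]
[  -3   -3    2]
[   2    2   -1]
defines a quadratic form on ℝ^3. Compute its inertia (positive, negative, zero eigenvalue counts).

step 0: pivot -3 → sign −
step 1: pivot 1/3 → sign +
step 2: row/col 2 already zero → sign 0
signature = (1, 1, 1)

Answer: (1, 1, 1)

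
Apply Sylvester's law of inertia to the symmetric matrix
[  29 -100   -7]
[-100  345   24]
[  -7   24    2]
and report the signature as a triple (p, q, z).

Answer: (3, 0, 0)

Derivation:
step 0: pivot 29 → sign +
step 1: pivot 5/29 → sign +
step 2: pivot 1/5 → sign +
signature = (3, 0, 0)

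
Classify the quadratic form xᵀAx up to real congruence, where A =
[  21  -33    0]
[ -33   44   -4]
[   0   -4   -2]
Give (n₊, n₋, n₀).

Answer: (2, 1, 0)

Derivation:
step 0: pivot 21 → sign +
step 1: pivot -55/7 → sign −
step 2: pivot 2/55 → sign +
signature = (2, 1, 0)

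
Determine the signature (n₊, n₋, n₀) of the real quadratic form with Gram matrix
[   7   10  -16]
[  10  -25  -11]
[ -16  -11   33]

step 0: pivot 7 → sign +
step 1: pivot -275/7 → sign −
step 2: pivot 2/275 → sign +
signature = (2, 1, 0)

Answer: (2, 1, 0)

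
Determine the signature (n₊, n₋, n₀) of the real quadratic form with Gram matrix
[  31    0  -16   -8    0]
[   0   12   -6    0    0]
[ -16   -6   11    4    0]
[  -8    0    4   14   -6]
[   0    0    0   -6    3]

step 0: pivot 31 → sign +
step 1: pivot 12 → sign +
step 2: pivot -8/31 → sign −
step 3: pivot 12 → sign +
step 4: row/col 4 already zero → sign 0
signature = (3, 1, 1)

Answer: (3, 1, 1)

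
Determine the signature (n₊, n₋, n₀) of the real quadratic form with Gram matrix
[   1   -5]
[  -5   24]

Answer: (1, 1, 0)

Derivation:
step 0: pivot 1 → sign +
step 1: pivot -1 → sign −
signature = (1, 1, 0)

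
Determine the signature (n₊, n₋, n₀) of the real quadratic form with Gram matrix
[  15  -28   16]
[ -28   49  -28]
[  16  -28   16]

Answer: (1, 1, 1)

Derivation:
step 0: pivot 15 → sign +
step 1: pivot -49/15 → sign −
step 2: row/col 2 already zero → sign 0
signature = (1, 1, 1)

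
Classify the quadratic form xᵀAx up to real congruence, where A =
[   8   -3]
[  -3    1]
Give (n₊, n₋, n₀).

Answer: (1, 1, 0)

Derivation:
step 0: pivot 8 → sign +
step 1: pivot -1/8 → sign −
signature = (1, 1, 0)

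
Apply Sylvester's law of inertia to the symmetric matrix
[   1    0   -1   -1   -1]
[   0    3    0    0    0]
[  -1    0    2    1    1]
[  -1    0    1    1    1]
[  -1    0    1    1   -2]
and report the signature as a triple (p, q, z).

Answer: (3, 1, 1)

Derivation:
step 0: pivot 1 → sign +
step 1: pivot 3 → sign +
step 2: pivot 1 → sign +
step 3: pivot -3 → sign −
step 4: row/col 4 already zero → sign 0
signature = (3, 1, 1)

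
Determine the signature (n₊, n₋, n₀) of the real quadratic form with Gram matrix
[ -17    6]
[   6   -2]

Answer: (1, 1, 0)

Derivation:
step 0: pivot -17 → sign −
step 1: pivot 2/17 → sign +
signature = (1, 1, 0)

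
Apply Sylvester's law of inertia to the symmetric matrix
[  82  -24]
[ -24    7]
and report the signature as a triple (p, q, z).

step 0: pivot 82 → sign +
step 1: pivot -1/41 → sign −
signature = (1, 1, 0)

Answer: (1, 1, 0)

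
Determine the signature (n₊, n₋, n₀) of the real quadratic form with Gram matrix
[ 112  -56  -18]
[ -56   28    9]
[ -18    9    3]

Answer: (2, 0, 1)

Derivation:
step 0: pivot 112 → sign +
step 1: pivot 3/28 → sign +
step 2: row/col 2 already zero → sign 0
signature = (2, 0, 1)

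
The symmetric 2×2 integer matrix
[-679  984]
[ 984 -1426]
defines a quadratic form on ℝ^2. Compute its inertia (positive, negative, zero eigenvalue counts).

Answer: (1, 1, 0)

Derivation:
step 0: pivot -679 → sign −
step 1: pivot 2/679 → sign +
signature = (1, 1, 0)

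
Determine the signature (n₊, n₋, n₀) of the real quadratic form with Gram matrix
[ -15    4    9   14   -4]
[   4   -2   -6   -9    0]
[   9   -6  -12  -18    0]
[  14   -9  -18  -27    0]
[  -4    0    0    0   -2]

Answer: (2, 3, 0)

Derivation:
step 0: pivot -15 → sign −
step 1: pivot -14/15 → sign −
step 2: pivot 51/7 → sign +
step 3: pivot 1/34 → sign +
step 4: pivot -2 → sign −
signature = (2, 3, 0)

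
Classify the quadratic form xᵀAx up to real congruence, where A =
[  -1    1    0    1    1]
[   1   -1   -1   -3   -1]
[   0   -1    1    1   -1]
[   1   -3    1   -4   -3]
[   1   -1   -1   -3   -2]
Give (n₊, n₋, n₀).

Answer: (1, 4, 0)

Derivation:
step 0: pivot -1 → sign −
step 1: pivot 1 → sign +
step 2: pivot -1 → sign −
step 3: pivot -3 → sign −
step 4: pivot -1 → sign −
signature = (1, 4, 0)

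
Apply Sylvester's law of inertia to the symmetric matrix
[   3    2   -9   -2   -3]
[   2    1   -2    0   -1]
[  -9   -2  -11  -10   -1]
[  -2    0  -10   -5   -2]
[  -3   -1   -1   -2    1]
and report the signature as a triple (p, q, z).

step 0: pivot 3 → sign +
step 1: pivot -1/3 → sign −
step 2: pivot 10 → sign +
step 3: pivot -1 → sign −
step 4: pivot 3/5 → sign +
signature = (3, 2, 0)

Answer: (3, 2, 0)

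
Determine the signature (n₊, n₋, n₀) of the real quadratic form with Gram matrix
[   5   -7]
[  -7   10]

step 0: pivot 5 → sign +
step 1: pivot 1/5 → sign +
signature = (2, 0, 0)

Answer: (2, 0, 0)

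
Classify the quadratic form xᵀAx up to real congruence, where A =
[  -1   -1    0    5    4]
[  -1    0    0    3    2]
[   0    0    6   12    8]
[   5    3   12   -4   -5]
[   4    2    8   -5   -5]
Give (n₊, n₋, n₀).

Answer: (2, 3, 0)

Derivation:
step 0: pivot -1 → sign −
step 1: pivot 1 → sign +
step 2: pivot 6 → sign +
step 3: pivot -7 → sign −
step 4: pivot -2/21 → sign −
signature = (2, 3, 0)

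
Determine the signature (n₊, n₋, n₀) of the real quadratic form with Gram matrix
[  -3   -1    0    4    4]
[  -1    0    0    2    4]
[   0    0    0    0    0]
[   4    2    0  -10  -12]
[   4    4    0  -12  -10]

Answer: (1, 3, 1)

Derivation:
step 0: pivot -3 → sign −
step 1: pivot 1/3 → sign +
step 2: pivot -6 → sign −
step 3: pivot -2 → sign −
step 4: row/col 4 already zero → sign 0
signature = (1, 3, 1)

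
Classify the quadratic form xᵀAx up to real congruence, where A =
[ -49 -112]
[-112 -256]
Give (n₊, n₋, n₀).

Answer: (0, 1, 1)

Derivation:
step 0: pivot -49 → sign −
step 1: row/col 1 already zero → sign 0
signature = (0, 1, 1)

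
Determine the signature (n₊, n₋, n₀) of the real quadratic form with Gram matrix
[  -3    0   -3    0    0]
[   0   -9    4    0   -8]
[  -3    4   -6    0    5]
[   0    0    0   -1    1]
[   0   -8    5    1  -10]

Answer: (0, 5, 0)

Derivation:
step 0: pivot -3 → sign −
step 1: pivot -9 → sign −
step 2: pivot -11/9 → sign −
step 3: pivot -1 → sign −
step 4: pivot -2/11 → sign −
signature = (0, 5, 0)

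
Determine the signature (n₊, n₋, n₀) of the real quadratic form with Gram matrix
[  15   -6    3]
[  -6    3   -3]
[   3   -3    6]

step 0: pivot 15 → sign +
step 1: pivot 3/5 → sign +
step 2: row/col 2 already zero → sign 0
signature = (2, 0, 1)

Answer: (2, 0, 1)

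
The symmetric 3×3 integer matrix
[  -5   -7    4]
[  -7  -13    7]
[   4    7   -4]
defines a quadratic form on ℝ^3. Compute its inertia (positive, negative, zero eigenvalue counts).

step 0: pivot -5 → sign −
step 1: pivot -16/5 → sign −
step 2: pivot -3/16 → sign −
signature = (0, 3, 0)

Answer: (0, 3, 0)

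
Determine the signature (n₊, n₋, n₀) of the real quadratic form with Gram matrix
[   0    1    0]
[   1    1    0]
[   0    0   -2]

step 0: pivot 1 → sign +
step 1: pivot -1 → sign −
step 2: pivot -2 → sign −
signature = (1, 2, 0)

Answer: (1, 2, 0)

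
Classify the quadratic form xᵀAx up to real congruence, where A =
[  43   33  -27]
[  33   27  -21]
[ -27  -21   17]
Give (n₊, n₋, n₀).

step 0: pivot 43 → sign +
step 1: pivot 72/43 → sign +
step 2: row/col 2 already zero → sign 0
signature = (2, 0, 1)

Answer: (2, 0, 1)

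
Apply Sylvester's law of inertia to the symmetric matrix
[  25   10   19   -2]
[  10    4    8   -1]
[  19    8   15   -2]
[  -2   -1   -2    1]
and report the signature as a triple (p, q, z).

step 0: pivot 25 → sign +
step 1: pivot 14/25 → sign +
step 2: pivot -2/7 → sign −
step 3: pivot 1/2 → sign +
signature = (3, 1, 0)

Answer: (3, 1, 0)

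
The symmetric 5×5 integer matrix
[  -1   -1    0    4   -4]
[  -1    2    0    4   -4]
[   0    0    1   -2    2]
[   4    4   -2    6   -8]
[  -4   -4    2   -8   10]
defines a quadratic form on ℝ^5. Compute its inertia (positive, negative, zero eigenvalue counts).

Answer: (3, 2, 0)

Derivation:
step 0: pivot -1 → sign −
step 1: pivot 3 → sign +
step 2: pivot 1 → sign +
step 3: pivot 18 → sign +
step 4: pivot -2/9 → sign −
signature = (3, 2, 0)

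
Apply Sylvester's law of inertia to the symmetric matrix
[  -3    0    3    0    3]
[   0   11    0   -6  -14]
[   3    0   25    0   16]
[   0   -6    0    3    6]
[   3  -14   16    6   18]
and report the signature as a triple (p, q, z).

step 0: pivot -3 → sign −
step 1: pivot 11 → sign +
step 2: pivot 28 → sign +
step 3: pivot -3/11 → sign −
step 4: pivot 3/28 → sign +
signature = (3, 2, 0)

Answer: (3, 2, 0)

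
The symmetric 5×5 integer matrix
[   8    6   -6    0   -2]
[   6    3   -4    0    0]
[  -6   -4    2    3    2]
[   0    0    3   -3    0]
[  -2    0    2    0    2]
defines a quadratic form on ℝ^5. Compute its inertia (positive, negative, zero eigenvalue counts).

step 0: pivot 8 → sign +
step 1: pivot -3/2 → sign −
step 2: pivot -7/3 → sign −
step 3: pivot 6/7 → sign +
step 4: pivot 3/2 → sign +
signature = (3, 2, 0)

Answer: (3, 2, 0)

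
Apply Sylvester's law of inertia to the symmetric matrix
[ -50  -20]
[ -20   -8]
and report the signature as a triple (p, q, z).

step 0: pivot -50 → sign −
step 1: row/col 1 already zero → sign 0
signature = (0, 1, 1)

Answer: (0, 1, 1)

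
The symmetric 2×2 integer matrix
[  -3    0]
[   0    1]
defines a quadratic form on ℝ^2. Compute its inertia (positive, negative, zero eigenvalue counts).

Answer: (1, 1, 0)

Derivation:
step 0: pivot -3 → sign −
step 1: pivot 1 → sign +
signature = (1, 1, 0)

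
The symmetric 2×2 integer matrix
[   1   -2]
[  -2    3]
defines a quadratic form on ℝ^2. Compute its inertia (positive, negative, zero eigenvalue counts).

step 0: pivot 1 → sign +
step 1: pivot -1 → sign −
signature = (1, 1, 0)

Answer: (1, 1, 0)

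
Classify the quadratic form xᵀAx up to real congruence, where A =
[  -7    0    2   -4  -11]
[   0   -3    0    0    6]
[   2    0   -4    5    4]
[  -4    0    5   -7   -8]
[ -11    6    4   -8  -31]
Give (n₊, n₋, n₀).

step 0: pivot -7 → sign −
step 1: pivot -3 → sign −
step 2: pivot -24/7 → sign −
step 3: pivot -3/8 → sign −
step 4: row/col 4 already zero → sign 0
signature = (0, 4, 1)

Answer: (0, 4, 1)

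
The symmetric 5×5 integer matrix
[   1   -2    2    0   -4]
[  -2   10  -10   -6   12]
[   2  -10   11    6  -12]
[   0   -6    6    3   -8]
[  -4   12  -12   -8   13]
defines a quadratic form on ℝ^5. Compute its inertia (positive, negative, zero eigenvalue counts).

Answer: (3, 2, 0)

Derivation:
step 0: pivot 1 → sign +
step 1: pivot 6 → sign +
step 2: pivot 1 → sign +
step 3: pivot -3 → sign −
step 4: pivot -1/3 → sign −
signature = (3, 2, 0)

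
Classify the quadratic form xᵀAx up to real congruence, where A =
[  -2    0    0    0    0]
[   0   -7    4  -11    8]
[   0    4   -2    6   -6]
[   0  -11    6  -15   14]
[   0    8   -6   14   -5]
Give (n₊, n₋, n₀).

Answer: (2, 3, 0)

Derivation:
step 0: pivot -2 → sign −
step 1: pivot -7 → sign −
step 2: pivot 2/7 → sign +
step 3: pivot 2 → sign +
step 4: pivot -3 → sign −
signature = (2, 3, 0)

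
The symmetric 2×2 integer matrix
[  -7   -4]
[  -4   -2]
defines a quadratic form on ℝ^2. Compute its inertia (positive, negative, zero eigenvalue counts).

Answer: (1, 1, 0)

Derivation:
step 0: pivot -7 → sign −
step 1: pivot 2/7 → sign +
signature = (1, 1, 0)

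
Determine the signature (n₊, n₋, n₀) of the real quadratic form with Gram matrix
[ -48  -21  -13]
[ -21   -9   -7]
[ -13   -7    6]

Answer: (2, 1, 0)

Derivation:
step 0: pivot -48 → sign −
step 1: pivot 3/16 → sign +
step 2: pivot 1/3 → sign +
signature = (2, 1, 0)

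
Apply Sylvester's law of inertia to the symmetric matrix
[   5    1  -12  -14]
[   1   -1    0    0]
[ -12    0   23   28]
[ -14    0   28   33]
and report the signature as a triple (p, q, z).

step 0: pivot 5 → sign +
step 1: pivot -6/5 → sign −
step 2: pivot -1 → sign −
step 3: pivot 1/3 → sign +
signature = (2, 2, 0)

Answer: (2, 2, 0)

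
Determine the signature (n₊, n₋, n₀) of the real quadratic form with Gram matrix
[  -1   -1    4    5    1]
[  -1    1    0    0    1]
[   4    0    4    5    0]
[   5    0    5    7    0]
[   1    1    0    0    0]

Answer: (3, 2, 0)

Derivation:
step 0: pivot -1 → sign −
step 1: pivot 2 → sign +
step 2: pivot 12 → sign +
step 3: pivot 3/4 → sign +
step 4: pivot -1/3 → sign −
signature = (3, 2, 0)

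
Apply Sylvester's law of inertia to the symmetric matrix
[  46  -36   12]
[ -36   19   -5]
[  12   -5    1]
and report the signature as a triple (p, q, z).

step 0: pivot 46 → sign +
step 1: pivot -211/23 → sign −
step 2: pivot -6/211 → sign −
signature = (1, 2, 0)

Answer: (1, 2, 0)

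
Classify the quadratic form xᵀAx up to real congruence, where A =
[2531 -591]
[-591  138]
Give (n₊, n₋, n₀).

step 0: pivot 2531 → sign +
step 1: pivot -3/2531 → sign −
signature = (1, 1, 0)

Answer: (1, 1, 0)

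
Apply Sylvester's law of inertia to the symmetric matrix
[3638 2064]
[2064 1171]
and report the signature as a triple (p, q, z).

Answer: (2, 0, 0)

Derivation:
step 0: pivot 3638 → sign +
step 1: pivot 1/1819 → sign +
signature = (2, 0, 0)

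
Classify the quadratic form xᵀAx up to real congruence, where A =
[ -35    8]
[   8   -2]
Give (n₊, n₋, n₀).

step 0: pivot -35 → sign −
step 1: pivot -6/35 → sign −
signature = (0, 2, 0)

Answer: (0, 2, 0)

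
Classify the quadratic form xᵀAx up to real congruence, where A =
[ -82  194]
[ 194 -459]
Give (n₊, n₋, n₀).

Answer: (0, 2, 0)

Derivation:
step 0: pivot -82 → sign −
step 1: pivot -1/41 → sign −
signature = (0, 2, 0)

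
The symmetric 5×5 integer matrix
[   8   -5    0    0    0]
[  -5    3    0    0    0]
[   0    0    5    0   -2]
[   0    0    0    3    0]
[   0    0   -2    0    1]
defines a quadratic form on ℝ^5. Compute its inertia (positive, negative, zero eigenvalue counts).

Answer: (4, 1, 0)

Derivation:
step 0: pivot 8 → sign +
step 1: pivot -1/8 → sign −
step 2: pivot 5 → sign +
step 3: pivot 3 → sign +
step 4: pivot 1/5 → sign +
signature = (4, 1, 0)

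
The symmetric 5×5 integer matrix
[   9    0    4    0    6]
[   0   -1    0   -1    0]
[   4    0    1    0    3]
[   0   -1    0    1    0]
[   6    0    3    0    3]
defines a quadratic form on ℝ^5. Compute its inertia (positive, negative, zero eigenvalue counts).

step 0: pivot 9 → sign +
step 1: pivot -1 → sign −
step 2: pivot -7/9 → sign −
step 3: pivot 2 → sign +
step 4: pivot -6/7 → sign −
signature = (2, 3, 0)

Answer: (2, 3, 0)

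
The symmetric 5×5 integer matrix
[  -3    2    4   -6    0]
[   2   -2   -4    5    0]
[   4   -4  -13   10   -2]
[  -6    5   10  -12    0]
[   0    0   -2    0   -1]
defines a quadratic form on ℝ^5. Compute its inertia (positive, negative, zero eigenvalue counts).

step 0: pivot -3 → sign −
step 1: pivot -2/3 → sign −
step 2: pivot -5 → sign −
step 3: pivot 3/2 → sign +
step 4: pivot -1/5 → sign −
signature = (1, 4, 0)

Answer: (1, 4, 0)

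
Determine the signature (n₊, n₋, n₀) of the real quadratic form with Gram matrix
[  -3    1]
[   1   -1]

Answer: (0, 2, 0)

Derivation:
step 0: pivot -3 → sign −
step 1: pivot -2/3 → sign −
signature = (0, 2, 0)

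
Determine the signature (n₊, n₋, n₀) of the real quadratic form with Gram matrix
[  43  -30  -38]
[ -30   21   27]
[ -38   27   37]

step 0: pivot 43 → sign +
step 1: pivot 3/43 → sign +
step 2: row/col 2 already zero → sign 0
signature = (2, 0, 1)

Answer: (2, 0, 1)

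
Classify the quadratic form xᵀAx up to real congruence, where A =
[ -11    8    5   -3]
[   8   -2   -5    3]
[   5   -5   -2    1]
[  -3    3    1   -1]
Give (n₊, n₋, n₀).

step 0: pivot -11 → sign −
step 1: pivot 42/11 → sign +
step 2: pivot -3/14 → sign −
step 3: pivot -1/3 → sign −
signature = (1, 3, 0)

Answer: (1, 3, 0)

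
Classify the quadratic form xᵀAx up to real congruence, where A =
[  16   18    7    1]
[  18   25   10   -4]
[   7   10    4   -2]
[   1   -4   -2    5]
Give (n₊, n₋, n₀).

step 0: pivot 16 → sign +
step 1: pivot 19/4 → sign +
step 2: pivot -1/76 → sign −
step 3: pivot 1 → sign +
signature = (3, 1, 0)

Answer: (3, 1, 0)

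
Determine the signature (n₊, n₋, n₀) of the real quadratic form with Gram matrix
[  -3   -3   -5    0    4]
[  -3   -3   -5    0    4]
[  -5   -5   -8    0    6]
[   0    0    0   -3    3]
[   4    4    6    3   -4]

step 0: pivot -3 → sign −
step 1: pivot 1/3 → sign +
step 2: pivot -3 → sign −
step 3: pivot 3 → sign +
step 4: row/col 4 already zero → sign 0
signature = (2, 2, 1)

Answer: (2, 2, 1)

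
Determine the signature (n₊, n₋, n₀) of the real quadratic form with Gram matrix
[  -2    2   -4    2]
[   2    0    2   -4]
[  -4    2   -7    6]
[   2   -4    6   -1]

Answer: (1, 3, 0)

Derivation:
step 0: pivot -2 → sign −
step 1: pivot 2 → sign +
step 2: pivot -1 → sign −
step 3: pivot -1 → sign −
signature = (1, 3, 0)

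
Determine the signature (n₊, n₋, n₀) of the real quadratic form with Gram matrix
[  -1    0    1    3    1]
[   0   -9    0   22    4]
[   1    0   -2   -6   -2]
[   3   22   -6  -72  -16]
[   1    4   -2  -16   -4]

step 0: pivot -1 → sign −
step 1: pivot -9 → sign −
step 2: pivot -1 → sign −
step 3: pivot -2/9 → sign −
step 4: row/col 4 already zero → sign 0
signature = (0, 4, 1)

Answer: (0, 4, 1)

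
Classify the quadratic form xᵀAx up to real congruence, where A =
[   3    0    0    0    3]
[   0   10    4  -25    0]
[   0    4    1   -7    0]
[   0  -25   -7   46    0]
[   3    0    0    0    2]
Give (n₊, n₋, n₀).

Answer: (2, 3, 0)

Derivation:
step 0: pivot 3 → sign +
step 1: pivot 10 → sign +
step 2: pivot -3/5 → sign −
step 3: pivot -3/2 → sign −
step 4: pivot -1 → sign −
signature = (2, 3, 0)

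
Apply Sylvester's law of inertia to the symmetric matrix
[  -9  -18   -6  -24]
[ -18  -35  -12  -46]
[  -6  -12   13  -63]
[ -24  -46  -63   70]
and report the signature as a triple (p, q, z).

step 0: pivot -9 → sign −
step 1: pivot 1 → sign +
step 2: pivot 17 → sign +
step 3: pivot 1/17 → sign +
signature = (3, 1, 0)

Answer: (3, 1, 0)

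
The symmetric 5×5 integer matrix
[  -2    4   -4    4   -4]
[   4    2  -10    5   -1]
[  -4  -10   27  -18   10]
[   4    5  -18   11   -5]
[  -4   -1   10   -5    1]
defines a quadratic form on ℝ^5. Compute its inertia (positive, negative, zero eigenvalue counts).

step 0: pivot -2 → sign −
step 1: pivot 10 → sign +
step 2: pivot 13/5 → sign +
step 3: pivot -1/2 → sign −
step 4: pivot 2/13 → sign +
signature = (3, 2, 0)

Answer: (3, 2, 0)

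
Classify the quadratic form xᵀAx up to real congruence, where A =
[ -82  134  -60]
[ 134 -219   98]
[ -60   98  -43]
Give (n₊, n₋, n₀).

Answer: (1, 2, 0)

Derivation:
step 0: pivot -82 → sign −
step 1: pivot -1/41 → sign −
step 2: pivot 1 → sign +
signature = (1, 2, 0)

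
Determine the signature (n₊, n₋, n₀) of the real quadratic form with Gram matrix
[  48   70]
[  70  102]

Answer: (1, 1, 0)

Derivation:
step 0: pivot 48 → sign +
step 1: pivot -1/12 → sign −
signature = (1, 1, 0)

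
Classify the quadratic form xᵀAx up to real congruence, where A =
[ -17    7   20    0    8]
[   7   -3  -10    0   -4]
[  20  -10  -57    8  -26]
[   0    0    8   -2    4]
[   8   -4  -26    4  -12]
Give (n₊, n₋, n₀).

step 0: pivot -17 → sign −
step 1: pivot -2/17 → sign −
step 2: pivot -7 → sign −
step 3: pivot 50/7 → sign +
step 4: row/col 4 already zero → sign 0
signature = (1, 3, 1)

Answer: (1, 3, 1)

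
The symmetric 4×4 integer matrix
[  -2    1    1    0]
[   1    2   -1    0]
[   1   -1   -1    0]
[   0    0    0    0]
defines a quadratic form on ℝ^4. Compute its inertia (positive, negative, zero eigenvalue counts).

step 0: pivot -2 → sign −
step 1: pivot 5/2 → sign +
step 2: pivot -3/5 → sign −
step 3: row/col 3 already zero → sign 0
signature = (1, 2, 1)

Answer: (1, 2, 1)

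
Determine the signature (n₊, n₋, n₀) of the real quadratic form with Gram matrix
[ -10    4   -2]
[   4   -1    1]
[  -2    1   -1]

step 0: pivot -10 → sign −
step 1: pivot 3/5 → sign +
step 2: pivot -2/3 → sign −
signature = (1, 2, 0)

Answer: (1, 2, 0)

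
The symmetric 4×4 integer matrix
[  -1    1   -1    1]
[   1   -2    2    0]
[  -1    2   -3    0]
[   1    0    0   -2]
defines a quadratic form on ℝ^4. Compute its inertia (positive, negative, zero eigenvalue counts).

step 0: pivot -1 → sign −
step 1: pivot -1 → sign −
step 2: pivot -1 → sign −
step 3: row/col 3 already zero → sign 0
signature = (0, 3, 1)

Answer: (0, 3, 1)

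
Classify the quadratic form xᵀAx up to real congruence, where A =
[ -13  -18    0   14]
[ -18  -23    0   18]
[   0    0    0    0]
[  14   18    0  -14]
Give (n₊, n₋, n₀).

step 0: pivot -13 → sign −
step 1: pivot 25/13 → sign +
step 2: pivot 2/25 → sign +
step 3: row/col 3 already zero → sign 0
signature = (2, 1, 1)

Answer: (2, 1, 1)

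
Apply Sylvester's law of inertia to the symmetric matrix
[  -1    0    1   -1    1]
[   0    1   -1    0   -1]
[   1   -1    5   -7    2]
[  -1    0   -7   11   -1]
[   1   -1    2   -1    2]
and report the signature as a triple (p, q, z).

step 0: pivot -1 → sign −
step 1: pivot 1 → sign +
step 2: pivot 5 → sign +
step 3: pivot -4/5 → sign −
step 4: pivot 3 → sign +
signature = (3, 2, 0)

Answer: (3, 2, 0)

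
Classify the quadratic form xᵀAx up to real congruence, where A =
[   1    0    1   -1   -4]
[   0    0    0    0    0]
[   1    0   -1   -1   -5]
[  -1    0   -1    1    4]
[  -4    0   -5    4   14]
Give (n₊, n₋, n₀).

Answer: (1, 2, 2)

Derivation:
step 0: pivot 1 → sign +
step 1: pivot -2 → sign −
step 2: pivot -3/2 → sign −
step 3: row/col 3 already zero → sign 0
step 4: row/col 4 already zero → sign 0
signature = (1, 2, 2)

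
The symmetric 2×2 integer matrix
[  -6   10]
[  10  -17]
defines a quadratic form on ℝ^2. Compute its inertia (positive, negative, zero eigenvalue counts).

Answer: (0, 2, 0)

Derivation:
step 0: pivot -6 → sign −
step 1: pivot -1/3 → sign −
signature = (0, 2, 0)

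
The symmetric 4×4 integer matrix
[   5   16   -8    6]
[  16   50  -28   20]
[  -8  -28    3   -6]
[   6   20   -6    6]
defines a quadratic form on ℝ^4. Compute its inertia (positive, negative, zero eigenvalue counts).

Answer: (2, 2, 0)

Derivation:
step 0: pivot 5 → sign +
step 1: pivot -6/5 → sign −
step 2: pivot -5 → sign −
step 3: pivot 2/15 → sign +
signature = (2, 2, 0)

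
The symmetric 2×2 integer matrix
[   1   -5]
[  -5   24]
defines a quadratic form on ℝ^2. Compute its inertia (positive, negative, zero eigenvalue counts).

step 0: pivot 1 → sign +
step 1: pivot -1 → sign −
signature = (1, 1, 0)

Answer: (1, 1, 0)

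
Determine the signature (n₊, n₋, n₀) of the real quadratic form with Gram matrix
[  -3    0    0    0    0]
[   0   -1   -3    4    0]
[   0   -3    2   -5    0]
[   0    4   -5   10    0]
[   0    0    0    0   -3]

step 0: pivot -3 → sign −
step 1: pivot -1 → sign −
step 2: pivot 11 → sign +
step 3: pivot -3/11 → sign −
step 4: pivot -3 → sign −
signature = (1, 4, 0)

Answer: (1, 4, 0)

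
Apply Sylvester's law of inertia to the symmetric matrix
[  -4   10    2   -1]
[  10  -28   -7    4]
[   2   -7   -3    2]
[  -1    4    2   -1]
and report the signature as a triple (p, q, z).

step 0: pivot -4 → sign −
step 1: pivot -3 → sign −
step 2: pivot -2/3 → sign −
step 3: pivot 3/8 → sign +
signature = (1, 3, 0)

Answer: (1, 3, 0)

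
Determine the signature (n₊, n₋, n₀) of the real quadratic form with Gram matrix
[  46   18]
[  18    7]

step 0: pivot 46 → sign +
step 1: pivot -1/23 → sign −
signature = (1, 1, 0)

Answer: (1, 1, 0)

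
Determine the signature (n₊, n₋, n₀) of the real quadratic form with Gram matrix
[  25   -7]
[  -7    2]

Answer: (2, 0, 0)

Derivation:
step 0: pivot 25 → sign +
step 1: pivot 1/25 → sign +
signature = (2, 0, 0)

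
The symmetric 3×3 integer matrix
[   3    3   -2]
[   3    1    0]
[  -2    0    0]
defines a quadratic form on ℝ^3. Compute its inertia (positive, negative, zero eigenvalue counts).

Answer: (2, 1, 0)

Derivation:
step 0: pivot 3 → sign +
step 1: pivot -2 → sign −
step 2: pivot 2/3 → sign +
signature = (2, 1, 0)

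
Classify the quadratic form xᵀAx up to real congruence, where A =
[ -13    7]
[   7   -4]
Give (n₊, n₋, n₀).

step 0: pivot -13 → sign −
step 1: pivot -3/13 → sign −
signature = (0, 2, 0)

Answer: (0, 2, 0)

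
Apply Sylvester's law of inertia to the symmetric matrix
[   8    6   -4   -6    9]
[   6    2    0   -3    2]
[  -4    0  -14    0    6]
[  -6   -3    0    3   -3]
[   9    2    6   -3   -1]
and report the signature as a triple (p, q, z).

Answer: (2, 3, 0)

Derivation:
step 0: pivot 8 → sign +
step 1: pivot -5/2 → sign −
step 2: pivot -62/5 → sign −
step 3: pivot -15/31 → sign −
step 4: pivot 3/20 → sign +
signature = (2, 3, 0)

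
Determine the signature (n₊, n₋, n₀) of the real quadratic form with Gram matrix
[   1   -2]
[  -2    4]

step 0: pivot 1 → sign +
step 1: row/col 1 already zero → sign 0
signature = (1, 0, 1)

Answer: (1, 0, 1)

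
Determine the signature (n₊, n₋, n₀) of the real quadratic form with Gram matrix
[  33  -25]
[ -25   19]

step 0: pivot 33 → sign +
step 1: pivot 2/33 → sign +
signature = (2, 0, 0)

Answer: (2, 0, 0)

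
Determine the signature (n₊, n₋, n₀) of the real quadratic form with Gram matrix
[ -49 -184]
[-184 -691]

Answer: (0, 2, 0)

Derivation:
step 0: pivot -49 → sign −
step 1: pivot -3/49 → sign −
signature = (0, 2, 0)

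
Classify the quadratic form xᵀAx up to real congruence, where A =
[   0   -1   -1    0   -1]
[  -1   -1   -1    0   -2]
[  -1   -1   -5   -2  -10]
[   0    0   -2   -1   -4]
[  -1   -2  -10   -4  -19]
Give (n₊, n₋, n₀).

Answer: (1, 2, 2)

Derivation:
step 0: pivot -1 → sign −
step 1: pivot 1 → sign +
step 2: pivot -4 → sign −
step 3: row/col 3 already zero → sign 0
step 4: row/col 4 already zero → sign 0
signature = (1, 2, 2)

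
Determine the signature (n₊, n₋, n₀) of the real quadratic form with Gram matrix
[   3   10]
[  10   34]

step 0: pivot 3 → sign +
step 1: pivot 2/3 → sign +
signature = (2, 0, 0)

Answer: (2, 0, 0)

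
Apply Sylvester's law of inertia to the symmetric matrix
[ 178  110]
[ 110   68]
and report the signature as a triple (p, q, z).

Answer: (2, 0, 0)

Derivation:
step 0: pivot 178 → sign +
step 1: pivot 2/89 → sign +
signature = (2, 0, 0)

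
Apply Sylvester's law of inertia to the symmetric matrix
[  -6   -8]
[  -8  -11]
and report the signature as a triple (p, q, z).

Answer: (0, 2, 0)

Derivation:
step 0: pivot -6 → sign −
step 1: pivot -1/3 → sign −
signature = (0, 2, 0)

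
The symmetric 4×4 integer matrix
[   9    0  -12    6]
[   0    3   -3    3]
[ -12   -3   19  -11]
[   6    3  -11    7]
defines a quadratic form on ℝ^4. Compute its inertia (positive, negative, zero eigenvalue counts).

Answer: (2, 0, 2)

Derivation:
step 0: pivot 9 → sign +
step 1: pivot 3 → sign +
step 2: row/col 2 already zero → sign 0
step 3: row/col 3 already zero → sign 0
signature = (2, 0, 2)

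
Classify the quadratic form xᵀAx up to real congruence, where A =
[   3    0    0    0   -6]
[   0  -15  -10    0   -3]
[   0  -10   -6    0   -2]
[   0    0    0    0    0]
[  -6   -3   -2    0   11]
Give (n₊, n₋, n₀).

step 0: pivot 3 → sign +
step 1: pivot -15 → sign −
step 2: pivot 2/3 → sign +
step 3: pivot -2/5 → sign −
step 4: row/col 4 already zero → sign 0
signature = (2, 2, 1)

Answer: (2, 2, 1)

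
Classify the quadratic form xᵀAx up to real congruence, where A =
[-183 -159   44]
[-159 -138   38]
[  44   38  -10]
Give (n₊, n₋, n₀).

Answer: (2, 1, 0)

Derivation:
step 0: pivot -183 → sign −
step 1: pivot 9/61 → sign +
step 2: pivot 2/9 → sign +
signature = (2, 1, 0)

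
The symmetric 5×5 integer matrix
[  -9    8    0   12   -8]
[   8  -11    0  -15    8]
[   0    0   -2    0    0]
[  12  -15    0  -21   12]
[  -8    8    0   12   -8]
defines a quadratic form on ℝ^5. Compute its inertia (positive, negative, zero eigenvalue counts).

Answer: (0, 4, 1)

Derivation:
step 0: pivot -9 → sign −
step 1: pivot -35/9 → sign −
step 2: pivot -2 → sign −
step 3: pivot -6/35 → sign −
step 4: row/col 4 already zero → sign 0
signature = (0, 4, 1)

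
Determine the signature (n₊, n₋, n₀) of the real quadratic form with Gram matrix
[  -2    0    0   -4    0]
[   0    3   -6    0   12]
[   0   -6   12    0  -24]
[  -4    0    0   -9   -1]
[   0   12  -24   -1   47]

Answer: (1, 2, 2)

Derivation:
step 0: pivot -2 → sign −
step 1: pivot 3 → sign +
step 2: pivot -1 → sign −
step 3: row/col 3 already zero → sign 0
step 4: row/col 4 already zero → sign 0
signature = (1, 2, 2)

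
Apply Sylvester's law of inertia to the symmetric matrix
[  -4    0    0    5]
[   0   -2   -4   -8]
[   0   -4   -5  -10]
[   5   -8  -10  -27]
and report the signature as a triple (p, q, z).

step 0: pivot -4 → sign −
step 1: pivot -2 → sign −
step 2: pivot 3 → sign +
step 3: pivot -3/4 → sign −
signature = (1, 3, 0)

Answer: (1, 3, 0)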